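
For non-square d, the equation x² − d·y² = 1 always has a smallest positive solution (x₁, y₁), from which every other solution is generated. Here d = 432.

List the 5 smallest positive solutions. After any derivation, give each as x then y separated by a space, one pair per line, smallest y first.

√432 → a₀=20, period (1,3,1,1,1,3,1,40); ℓ=8 even so k=7
step 0: (20, 1)  from 20·(1,0) + (0,1)
…
step 2: (83, 4)  from 3·(21,1) + (20,1)
step 3: (104, 5)  from 1·(83,4) + (21,1)
step 4: (187, 9)  from 1·(104,5) + (83,4)
…
step 6: (1060, 51)  from 3·(291,14) + (187,9)
step 7: (1351, 65)  from 1·(1060,51) + (291,14)
→ (1351, 65).  Check: 1351²=1825201, 432·65²=1825200, difference 1.
k=2:  x_2 = 1351·1351+432·65·65 = 3650401,  y_2 = 1351·65+65·1351 = 175630
k=3:  x_3 = 1351·3650401+432·65·175630 = 9863382151,  y_3 = 1351·175630+65·3650401 = 474552195
k=4:  x_4 = 1351·9863382151+432·65·474552195 = 26650854921601,  y_4 = 1351·474552195+65·9863382151 = 1282239855260
k=5:  x_5 = 1351·26650854921601+432·65·1282239855260 = 72010600134783751,  y_5 = 1351·1282239855260+65·26650854921601 = 3464611614360325

1351 65
3650401 175630
9863382151 474552195
26650854921601 1282239855260
72010600134783751 3464611614360325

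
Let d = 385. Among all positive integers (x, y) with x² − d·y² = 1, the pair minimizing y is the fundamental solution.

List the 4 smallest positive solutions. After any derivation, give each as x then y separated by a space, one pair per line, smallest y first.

95831 4884
18367161121 936077208
3520286834677271 179410429834812
674705215289547953281 34386161802063660336

d=385: √d = [19; 1,1,1,1,1,…,1,1,38] (ℓ=16, even), read p_15/q_15
step 0: (19, 1)  from 19·(1,0) + (0,1)
step 1: (20, 1)  from 1·(19,1) + (1,0)
step 2: (39, 2)  from 1·(20,1) + (19,1)
…
step 4: (98, 5)  from 1·(59,3) + (39,2)
step 5: (157, 8)  from 1·(98,5) + (59,3)
step 6: (569, 29)  from 3·(157,8) + (98,5)
step 7: (726, 37)  from 1·(569,29) + (157,8)
…
step 10: (10262, 523)  from 3·(2747,140) + (2021,103)
…
step 14: (59551, 3035)  from 1·(36280,1849) + (23271,1186)
step 15: (95831, 4884)  from 1·(59551,3035) + (36280,1849)
fundamental: x₁=95831, y₁=4884  (since 9183580561 − 385·23853456 = 1)
n=2: (95831,4884)∘(95831,4884) = (95831·95831+385·4884·4884, 95831·4884+4884·95831) = (18367161121,936077208)
n=3: (18367161121,936077208)∘(95831,4884) = (95831·18367161121+385·4884·936077208, 95831·936077208+4884·18367161121) = (3520286834677271,179410429834812)
n=4: (3520286834677271,179410429834812)∘(95831,4884) = (95831·3520286834677271+385·4884·179410429834812, 95831·179410429834812+4884·3520286834677271) = (674705215289547953281,34386161802063660336)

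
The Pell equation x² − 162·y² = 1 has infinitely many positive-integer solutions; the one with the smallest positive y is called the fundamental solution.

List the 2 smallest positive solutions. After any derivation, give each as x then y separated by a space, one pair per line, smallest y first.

√162 = [12; 1,2,1,2,12,2,1,2,1,24, …], period ℓ=10 (even) → k=9
k=0  a_k=12  p_k/q_k = 12/1
k=1  a_k=1  p_k/q_k = 13/1
k=2  a_k=2  p_k/q_k = 38/3
k=3  a_k=1  p_k/q_k = 51/4
k=4  a_k=2  p_k/q_k = 140/11
k=5  a_k=12  p_k/q_k = 1731/136
k=6  a_k=2  p_k/q_k = 3602/283
k=7  a_k=1  p_k/q_k = 5333/419
k=8  a_k=2  p_k/q_k = 14268/1121
k=9  a_k=1  p_k/q_k = 19601/1540
→ (19601, 1540).  Check: 19601²=384199201, 162·1540²=384199200, difference 1.
k=2:  x_2 = 19601·19601+162·1540·1540 = 768398401,  y_2 = 19601·1540+1540·19601 = 60371080

19601 1540
768398401 60371080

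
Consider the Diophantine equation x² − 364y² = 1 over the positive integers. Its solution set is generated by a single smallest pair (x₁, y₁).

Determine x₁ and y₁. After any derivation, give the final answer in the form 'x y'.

4954951 259710

[19; 12,1,2,3,1,8,1,3,2,1,12,38] for √364; ℓ=12 ⇒ convergent index 11
a_0=19:  p_0=19·1+0=19,  q_0=19·0+1=1
a_1=12:  p_1=12·19+1=229,  q_1=12·1+0=12
a_2=1:  p_2=1·229+19=248,  q_2=1·12+1=13
a_3=2:  p_3=2·248+229=725,  q_3=2·13+12=38
…
a_5=1:  p_5=1·2423+725=3148,  q_5=1·127+38=165
a_6=8:  p_6=8·3148+2423=27607,  q_6=8·165+127=1447
a_7=1:  p_7=1·27607+3148=30755,  q_7=1·1447+165=1612
a_8=3:  p_8=3·30755+27607=119872,  q_8=3·1612+1447=6283
…
a_10=1:  p_10=1·270499+119872=390371,  q_10=1·14178+6283=20461
a_11=12:  p_11=12·390371+270499=4954951,  q_11=12·20461+14178=259710
→ (4954951, 259710).  Check: 4954951²=24551539412401, 364·259710²=24551539412400, difference 1.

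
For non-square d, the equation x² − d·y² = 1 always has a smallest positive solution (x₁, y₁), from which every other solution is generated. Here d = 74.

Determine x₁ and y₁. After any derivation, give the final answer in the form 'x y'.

3699 430

[8; 1,1,1,1,16] for √74; ℓ=5 ⇒ convergent index 9
a_0=8:  p_0=8·1+0=8,  q_0=8·0+1=1
…
a_2=1:  p_2=1·9+8=17,  q_2=1·1+1=2
a_3=1:  p_3=1·17+9=26,  q_3=1·2+1=3
…
a_8=1:  p_8=1·1471+757=2228,  q_8=1·171+88=259
a_9=1:  p_9=1·2228+1471=3699,  q_9=1·259+171=430
(x₁, y₁) = (3699, 430);  3699² − 74·430² = 1 ✓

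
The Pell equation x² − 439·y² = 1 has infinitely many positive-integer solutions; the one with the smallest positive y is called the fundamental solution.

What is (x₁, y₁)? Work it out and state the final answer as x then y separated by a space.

d=439: √d = [20; 1,19,1,40] (ℓ=4, even), read p_3/q_3
a_0=20:  p_0=20·1+0=20,  q_0=20·0+1=1
…
a_2=19:  p_2=19·21+20=419,  q_2=19·1+1=20
a_3=1:  p_3=1·419+21=440,  q_3=1·20+1=21
(x₁, y₁) = (440, 21);  440² − 439·21² = 1 ✓

440 21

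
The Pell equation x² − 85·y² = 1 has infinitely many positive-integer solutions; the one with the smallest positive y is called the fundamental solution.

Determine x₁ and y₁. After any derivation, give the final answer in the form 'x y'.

285769 30996

[9; 4,1,1,4,18] for √85; ℓ=5 ⇒ convergent index 9
step 0: (9, 1)  from 9·(1,0) + (0,1)
…
step 5: (6887, 747)  from 18·(378,41) + (83,9)
…
step 8: (62739, 6805)  from 1·(34813,3776) + (27926,3029)
step 9: (285769, 30996)  from 4·(62739,6805) + (34813,3776)
→ (285769, 30996).  Check: 285769²=81663921361, 85·30996²=81663921360, difference 1.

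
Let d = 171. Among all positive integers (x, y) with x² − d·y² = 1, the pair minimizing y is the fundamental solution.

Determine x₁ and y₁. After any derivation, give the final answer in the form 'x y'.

170 13

√171 = [13; 13,26, …], period ℓ=2 (even) → k=1
k=0  a_k=13  p_k/q_k = 13/1
k=1  a_k=13  p_k/q_k = 170/13
→ (170, 13).  Check: 170²=28900, 171·13²=28899, difference 1.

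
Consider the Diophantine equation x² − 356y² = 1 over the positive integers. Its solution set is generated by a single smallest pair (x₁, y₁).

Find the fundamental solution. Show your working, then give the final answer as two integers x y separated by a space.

√356 = [18; 1,6,1,1,2,…,6,1,36, …], period ℓ=14 (even) → k=13
k=0  a_k=18  p_k/q_k = 18/1
k=1  a_k=1  p_k/q_k = 19/1
k=2  a_k=6  p_k/q_k = 132/7
…
k=4  a_k=1  p_k/q_k = 283/15
…
k=6  a_k=1  p_k/q_k = 1000/53
k=7  a_k=8  p_k/q_k = 8717/462
…
k=9  a_k=2  p_k/q_k = 28151/1492
k=10  a_k=1  p_k/q_k = 37868/2007
k=11  a_k=1  p_k/q_k = 66019/3499
k=12  a_k=6  p_k/q_k = 433982/23001
k=13  a_k=1  p_k/q_k = 500001/26500
fundamental: x₁=500001, y₁=26500  (since 250001000001 − 356·702250000 = 1)

500001 26500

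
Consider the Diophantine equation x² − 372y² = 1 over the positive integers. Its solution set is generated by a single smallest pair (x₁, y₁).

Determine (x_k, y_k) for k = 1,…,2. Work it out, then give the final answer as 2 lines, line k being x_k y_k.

d=372: √d = [19; 3,2,12,2,3,38] (ℓ=6, even), read p_5/q_5
a_0=19:  p_0=19·1+0=19,  q_0=19·0+1=1
a_1=3:  p_1=3·19+1=58,  q_1=3·1+0=3
…
a_3=12:  p_3=12·135+58=1678,  q_3=12·7+3=87
a_4=2:  p_4=2·1678+135=3491,  q_4=2·87+7=181
a_5=3:  p_5=3·3491+1678=12151,  q_5=3·181+87=630
(x₁, y₁) = (12151, 630);  12151² − 372·630² = 1 ✓
(12151+630√372)^2 = 295293601 + 15310260√372

12151 630
295293601 15310260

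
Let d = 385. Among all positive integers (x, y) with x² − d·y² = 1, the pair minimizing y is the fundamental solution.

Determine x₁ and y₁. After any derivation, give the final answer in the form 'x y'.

95831 4884

√385 = [19; 1,1,1,1,1,…,1,1,38, …], period ℓ=16 (even) → k=15
a_0=19:  p_0=19·1+0=19,  q_0=19·0+1=1
…
a_2=1:  p_2=1·20+19=39,  q_2=1·1+1=2
a_3=1:  p_3=1·39+20=59,  q_3=1·2+1=3
a_4=1:  p_4=1·59+39=98,  q_4=1·3+2=5
a_5=1:  p_5=1·98+59=157,  q_5=1·5+3=8
a_6=3:  p_6=3·157+98=569,  q_6=3·8+5=29
a_7=1:  p_7=1·569+157=726,  q_7=1·29+8=37
…
a_9=1:  p_9=1·2021+726=2747,  q_9=1·103+37=140
…
a_11=1:  p_11=1·10262+2747=13009,  q_11=1·523+140=663
a_12=1:  p_12=1·13009+10262=23271,  q_12=1·663+523=1186
…
a_14=1:  p_14=1·36280+23271=59551,  q_14=1·1849+1186=3035
a_15=1:  p_15=1·59551+36280=95831,  q_15=1·3035+1849=4884
fundamental: x₁=95831, y₁=4884  (since 9183580561 − 385·23853456 = 1)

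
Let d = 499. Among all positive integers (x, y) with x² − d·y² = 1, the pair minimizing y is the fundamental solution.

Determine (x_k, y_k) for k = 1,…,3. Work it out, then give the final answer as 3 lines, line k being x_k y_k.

4490 201
40320199 1804980
362075382530 16208720199

d=499: √d = [22; 2,1,21,1,2,44] (ℓ=6, even), read p_5/q_5
k=0  a_k=22  p_k/q_k = 22/1
k=1  a_k=2  p_k/q_k = 45/2
…
k=4  a_k=1  p_k/q_k = 1519/68
k=5  a_k=2  p_k/q_k = 4490/201
→ (4490, 201).  Check: 4490²=20160100, 499·201²=20160099, difference 1.
k=2:  x_2 = 4490·4490+499·201·201 = 40320199,  y_2 = 4490·201+201·4490 = 1804980
k=3:  x_3 = 4490·40320199+499·201·1804980 = 362075382530,  y_3 = 4490·1804980+201·40320199 = 16208720199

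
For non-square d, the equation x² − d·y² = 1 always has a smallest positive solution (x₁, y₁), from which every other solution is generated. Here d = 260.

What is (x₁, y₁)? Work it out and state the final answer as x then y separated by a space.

√260 = [16; 8,32, …], period ℓ=2 (even) → k=1
step 0: (16, 1)  from 16·(1,0) + (0,1)
step 1: (129, 8)  from 8·(16,1) + (1,0)
fundamental: x₁=129, y₁=8  (since 16641 − 260·64 = 1)

129 8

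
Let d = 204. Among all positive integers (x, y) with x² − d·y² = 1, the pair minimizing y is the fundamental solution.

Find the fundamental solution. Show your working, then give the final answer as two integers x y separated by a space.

d=204: √d = [14; 3,1,1,6,1,1,3,28] (ℓ=8, even), read p_7/q_7
step 0: (14, 1)  from 14·(1,0) + (0,1)
…
step 2: (57, 4)  from 1·(43,3) + (14,1)
step 3: (100, 7)  from 1·(57,4) + (43,3)
step 4: (657, 46)  from 6·(100,7) + (57,4)
step 5: (757, 53)  from 1·(657,46) + (100,7)
step 6: (1414, 99)  from 1·(757,53) + (657,46)
step 7: (4999, 350)  from 3·(1414,99) + (757,53)
(x₁, y₁) = (4999, 350);  4999² − 204·350² = 1 ✓

4999 350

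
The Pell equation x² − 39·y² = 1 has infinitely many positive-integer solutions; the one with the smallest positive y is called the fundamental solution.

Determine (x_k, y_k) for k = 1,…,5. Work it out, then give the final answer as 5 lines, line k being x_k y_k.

√39 = [6; 4,12, …], period ℓ=2 (even) → k=1
k=0  a_k=6  p_k/q_k = 6/1
k=1  a_k=4  p_k/q_k = 25/4
(x₁, y₁) = (25, 4);  25² − 39·4² = 1 ✓
n=2: (25,4)∘(25,4) = (25·25+39·4·4, 25·4+4·25) = (1249,200)
n=3: (1249,200)∘(25,4) = (25·1249+39·4·200, 25·200+4·1249) = (62425,9996)
n=4: (62425,9996)∘(25,4) = (25·62425+39·4·9996, 25·9996+4·62425) = (3120001,499600)
n=5: (3120001,499600)∘(25,4) = (25·3120001+39·4·499600, 25·499600+4·3120001) = (155937625,24970004)

25 4
1249 200
62425 9996
3120001 499600
155937625 24970004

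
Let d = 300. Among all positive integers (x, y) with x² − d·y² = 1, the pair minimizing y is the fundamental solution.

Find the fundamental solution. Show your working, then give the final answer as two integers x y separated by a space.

1351 78

√300 → a₀=17, period (3,8,3,34); ℓ=4 even so k=3
a_0=17:  p_0=17·1+0=17,  q_0=17·0+1=1
a_1=3:  p_1=3·17+1=52,  q_1=3·1+0=3
a_2=8:  p_2=8·52+17=433,  q_2=8·3+1=25
a_3=3:  p_3=3·433+52=1351,  q_3=3·25+3=78
→ (1351, 78).  Check: 1351²=1825201, 300·78²=1825200, difference 1.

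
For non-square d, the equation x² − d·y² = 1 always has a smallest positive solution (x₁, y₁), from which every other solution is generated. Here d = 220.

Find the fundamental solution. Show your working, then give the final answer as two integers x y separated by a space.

√220 → a₀=14, period (1,4,1,28); ℓ=4 even so k=3
i=0: a=14 ⇒ p=14, q=1
i=1: a=1 ⇒ p=15, q=1
i=2: a=4 ⇒ p=74, q=5
i=3: a=1 ⇒ p=89, q=6
(x₁, y₁) = (89, 6);  89² − 220·6² = 1 ✓

89 6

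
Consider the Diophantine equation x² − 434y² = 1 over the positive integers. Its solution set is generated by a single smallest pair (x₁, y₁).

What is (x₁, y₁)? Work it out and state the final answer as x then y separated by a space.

d=434: √d = [20; 1,4,1,40] (ℓ=4, even), read p_3/q_3
a_0=20:  p_0=20·1+0=20,  q_0=20·0+1=1
a_1=1:  p_1=1·20+1=21,  q_1=1·1+0=1
a_2=4:  p_2=4·21+20=104,  q_2=4·1+1=5
a_3=1:  p_3=1·104+21=125,  q_3=1·5+1=6
fundamental: x₁=125, y₁=6  (since 15625 − 434·36 = 1)

125 6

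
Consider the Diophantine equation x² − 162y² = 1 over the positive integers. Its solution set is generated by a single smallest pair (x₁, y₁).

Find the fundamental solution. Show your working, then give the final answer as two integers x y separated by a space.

[12; 1,2,1,2,12,2,1,2,1,24] for √162; ℓ=10 ⇒ convergent index 9
k=0  a_k=12  p_k/q_k = 12/1
…
k=5  a_k=12  p_k/q_k = 1731/136
…
k=8  a_k=2  p_k/q_k = 14268/1121
k=9  a_k=1  p_k/q_k = 19601/1540
→ (19601, 1540).  Check: 19601²=384199201, 162·1540²=384199200, difference 1.

19601 1540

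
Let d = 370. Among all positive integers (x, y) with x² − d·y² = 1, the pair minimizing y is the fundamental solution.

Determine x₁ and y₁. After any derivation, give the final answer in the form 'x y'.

√370 = [19; 4,4,38, …], period ℓ=3 (odd) → k=5
step 0: (19, 1)  from 19·(1,0) + (0,1)
…
step 4: (50339, 2617)  from 4·(12503,650) + (327,17)
step 5: (213859, 11118)  from 4·(50339,2617) + (12503,650)
fundamental: x₁=213859, y₁=11118  (since 45735671881 − 370·123609924 = 1)

213859 11118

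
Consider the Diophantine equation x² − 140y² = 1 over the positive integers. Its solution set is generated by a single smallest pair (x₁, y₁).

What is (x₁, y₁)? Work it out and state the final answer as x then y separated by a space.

d=140: √d = [11; 1,4,1,22] (ℓ=4, even), read p_3/q_3
i=0: a=11 ⇒ p=11, q=1
…
i=2: a=4 ⇒ p=59, q=5
i=3: a=1 ⇒ p=71, q=6
fundamental: x₁=71, y₁=6  (since 5041 − 140·36 = 1)

71 6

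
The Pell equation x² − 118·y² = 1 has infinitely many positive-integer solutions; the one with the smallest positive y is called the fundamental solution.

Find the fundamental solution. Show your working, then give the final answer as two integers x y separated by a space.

√118 = [10; 1,6,3,2,10,2,3,6,1,20, …], period ℓ=10 (even) → k=9
k=0  a_k=10  p_k/q_k = 10/1
…
k=2  a_k=6  p_k/q_k = 76/7
k=3  a_k=3  p_k/q_k = 239/22
k=4  a_k=2  p_k/q_k = 554/51
k=5  a_k=10  p_k/q_k = 5779/532
k=6  a_k=2  p_k/q_k = 12112/1115
k=7  a_k=3  p_k/q_k = 42115/3877
k=8  a_k=6  p_k/q_k = 264802/24377
k=9  a_k=1  p_k/q_k = 306917/28254
→ (306917, 28254).  Check: 306917²=94198044889, 118·28254²=94198044888, difference 1.

306917 28254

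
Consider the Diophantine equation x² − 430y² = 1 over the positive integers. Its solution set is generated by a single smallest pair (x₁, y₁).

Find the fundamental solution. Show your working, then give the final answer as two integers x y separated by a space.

[20; 1,2,1,3,1,…,2,1,40] for √430; ℓ=14 ⇒ convergent index 13
step 0: (20, 1)  from 20·(1,0) + (0,1)
…
step 2: (62, 3)  from 2·(21,1) + (20,1)
step 3: (83, 4)  from 1·(62,3) + (21,1)
step 4: (311, 15)  from 3·(83,4) + (62,3)
step 5: (394, 19)  from 1·(311,15) + (83,4)
…
step 8: (133439, 6435)  from 6·(21794,1051) + (2675,129)
…
step 10: (599138, 28893)  from 3·(155233,7486) + (133439,6435)
…
step 12: (2107880, 101651)  from 2·(754371,36379) + (599138,28893)
step 13: (2862251, 138030)  from 1·(2107880,101651) + (754371,36379)
(x₁, y₁) = (2862251, 138030);  2862251² − 430·138030² = 1 ✓

2862251 138030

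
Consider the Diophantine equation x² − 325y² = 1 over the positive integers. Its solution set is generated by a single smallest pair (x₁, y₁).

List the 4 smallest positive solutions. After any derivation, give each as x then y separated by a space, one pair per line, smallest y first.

√325 = [18; 36, …], period ℓ=1 (odd) → k=1
step 0: (18, 1)  from 18·(1,0) + (0,1)
step 1: (649, 36)  from 36·(18,1) + (1,0)
(x₁, y₁) = (649, 36);  649² − 325·36² = 1 ✓
(x_2, y_2) = (649·649 + 325·36·36, 649·36 + 36·649) = (842401, 46728)
(x_3, y_3) = (649·842401 + 325·36·46728, 649·46728 + 36·842401) = (1093435849, 60652908)
(x_4, y_4) = (649·1093435849 + 325·36·60652908, 649·60652908 + 36·1093435849) = (1419278889601, 78727427856)

649 36
842401 46728
1093435849 60652908
1419278889601 78727427856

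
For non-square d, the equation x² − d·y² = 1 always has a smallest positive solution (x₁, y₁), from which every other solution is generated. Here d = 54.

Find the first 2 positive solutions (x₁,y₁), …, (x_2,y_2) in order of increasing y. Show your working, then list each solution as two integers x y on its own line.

485 66
470449 64020

√54 = [7; 2,1,6,1,2,14, …], period ℓ=6 (even) → k=5
step 0: (7, 1)  from 7·(1,0) + (0,1)
…
step 2: (22, 3)  from 1·(15,2) + (7,1)
step 3: (147, 20)  from 6·(22,3) + (15,2)
step 4: (169, 23)  from 1·(147,20) + (22,3)
step 5: (485, 66)  from 2·(169,23) + (147,20)
→ (485, 66).  Check: 485²=235225, 54·66²=235224, difference 1.
(x_2, y_2) = (485·485 + 54·66·66, 485·66 + 66·485) = (470449, 64020)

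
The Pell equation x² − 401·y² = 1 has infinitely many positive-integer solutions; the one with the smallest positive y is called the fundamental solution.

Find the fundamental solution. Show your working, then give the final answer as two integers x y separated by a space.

√401 = [20; 40, …], period ℓ=1 (odd) → k=1
k=0  a_k=20  p_k/q_k = 20/1
k=1  a_k=40  p_k/q_k = 801/40
(x₁, y₁) = (801, 40);  801² − 401·40² = 1 ✓

801 40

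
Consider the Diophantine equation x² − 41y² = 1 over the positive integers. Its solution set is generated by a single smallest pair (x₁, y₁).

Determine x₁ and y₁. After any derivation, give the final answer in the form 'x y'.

√41 → a₀=6, period (2,2,12); ℓ=3 odd so k=5
i=0: a=6 ⇒ p=6, q=1
…
i=2: a=2 ⇒ p=32, q=5
…
i=4: a=2 ⇒ p=826, q=129
i=5: a=2 ⇒ p=2049, q=320
fundamental: x₁=2049, y₁=320  (since 4198401 − 41·102400 = 1)

2049 320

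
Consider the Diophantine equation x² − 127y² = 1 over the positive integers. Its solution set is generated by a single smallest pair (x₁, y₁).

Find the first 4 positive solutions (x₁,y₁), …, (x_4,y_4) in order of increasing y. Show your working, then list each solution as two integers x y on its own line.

√127 → a₀=11, period (3,1,2,2,7,11,7,2,2,1,3,22); ℓ=12 even so k=11
k=0  a_k=11  p_k/q_k = 11/1
…
k=4  a_k=2  p_k/q_k = 293/26
…
k=7  a_k=7  p_k/q_k = 171701/15236
…
k=9  a_k=2  p_k/q_k = 906941/80478
k=10  a_k=1  p_k/q_k = 1274561/113099
k=11  a_k=3  p_k/q_k = 4730624/419775
(x₁, y₁) = (4730624, 419775);  4730624² − 127·419775² = 1 ✓
k=2:  x_2 = 4730624·4730624+127·419775·419775 = 44757606858751,  y_2 = 4730624·419775+419775·4730624 = 3971595379200
k=3:  x_3 = 4730624·44757606858751+127·419775·3971595379200 = 423462818377139450624,  y_3 = 4730624·3971595379200+419775·44757606858751 = 37576248838264821825
k=4:  x_4 = 4730624·423462818377139450624+127·419775·37576248838264821825 = 4006486743445029115330560001,  y_4 = 4730624·37576248838264821825+419775·423462818377139450624 = 355518209168531397366758400

4730624 419775
44757606858751 3971595379200
423462818377139450624 37576248838264821825
4006486743445029115330560001 355518209168531397366758400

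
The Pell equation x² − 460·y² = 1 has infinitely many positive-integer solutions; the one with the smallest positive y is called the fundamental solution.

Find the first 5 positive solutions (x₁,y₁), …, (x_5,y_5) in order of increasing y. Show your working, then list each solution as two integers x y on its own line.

√460 = [21; 2,4,3,1,2,10,2,1,3,4,2,42, …], period ℓ=12 (even) → k=11
i=0: a=21 ⇒ p=21, q=1
i=1: a=2 ⇒ p=43, q=2
i=2: a=4 ⇒ p=193, q=9
…
i=4: a=1 ⇒ p=815, q=38
i=5: a=2 ⇒ p=2252, q=105
…
i=7: a=2 ⇒ p=48922, q=2281
i=8: a=1 ⇒ p=72257, q=3369
i=9: a=3 ⇒ p=265693, q=12388
i=10: a=4 ⇒ p=1135029, q=52921
i=11: a=2 ⇒ p=2535751, q=118230
(x₁, y₁) = (2535751, 118230);  2535751² − 460·118230² = 1 ✓
(2535751+118230√460)^2 = 12860066268001 + 599603681460√460
(2535751+118230√460)^3 = 65219851798297071751 + 3040891269731634690√460
(2535751+118230√460)^4 = 330762608834754335913072001 + 15421886156225925189922920√460
(2535751+118230√460)^5 = 1677463232230609064240018182143751 + 78212126485069051161274736991150√460

2535751 118230
12860066268001 599603681460
65219851798297071751 3040891269731634690
330762608834754335913072001 15421886156225925189922920
1677463232230609064240018182143751 78212126485069051161274736991150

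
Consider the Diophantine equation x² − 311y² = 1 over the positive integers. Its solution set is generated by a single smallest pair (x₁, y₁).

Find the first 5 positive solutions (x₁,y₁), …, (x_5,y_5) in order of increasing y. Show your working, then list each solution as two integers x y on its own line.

√311 → a₀=17, period (1,1,1,2,1,…,1,1,34); ℓ=16 even so k=15
i=0: a=17 ⇒ p=17, q=1
i=1: a=1 ⇒ p=18, q=1
i=2: a=1 ⇒ p=35, q=2
i=3: a=1 ⇒ p=53, q=3
i=4: a=2 ⇒ p=141, q=8
i=5: a=1 ⇒ p=194, q=11
i=6: a=6 ⇒ p=1305, q=74
…
i=9: a=3 ⇒ p=217583, q=12338
i=10: a=6 ⇒ p=1376656, q=78063
…
i=12: a=2 ⇒ p=4565134, q=258865
i=13: a=1 ⇒ p=6159373, q=349266
i=14: a=1 ⇒ p=10724507, q=608131
i=15: a=1 ⇒ p=16883880, q=957397
→ (16883880, 957397).  Check: 16883880²=285065403854400, 311·957397²=285065403854399, difference 1.
(16883880+957397√311)^2 = 570130807708799 + 32329152120720√311
(16883880+957397√311)^3 = 19252040283316857636360 + 1091683049815963029803√311
(16883880+957397√311)^4 = 650098275797375082487964044801 + 36863691222253451430108430560√311
(16883880+957397√311)^5 = 21952362553539551163393489436611779400 + 1244804277907160115380508441163715797√311

16883880 957397
570130807708799 32329152120720
19252040283316857636360 1091683049815963029803
650098275797375082487964044801 36863691222253451430108430560
21952362553539551163393489436611779400 1244804277907160115380508441163715797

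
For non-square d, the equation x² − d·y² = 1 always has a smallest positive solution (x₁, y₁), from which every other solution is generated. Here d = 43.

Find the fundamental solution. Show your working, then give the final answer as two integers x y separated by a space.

√43 = [6; 1,1,3,1,5,1,3,1,1,12, …], period ℓ=10 (even) → k=9
k=0  a_k=6  p_k/q_k = 6/1
k=1  a_k=1  p_k/q_k = 7/1
k=2  a_k=1  p_k/q_k = 13/2
…
k=4  a_k=1  p_k/q_k = 59/9
k=5  a_k=5  p_k/q_k = 341/52
…
k=7  a_k=3  p_k/q_k = 1541/235
k=8  a_k=1  p_k/q_k = 1941/296
k=9  a_k=1  p_k/q_k = 3482/531
(x₁, y₁) = (3482, 531);  3482² − 43·531² = 1 ✓

3482 531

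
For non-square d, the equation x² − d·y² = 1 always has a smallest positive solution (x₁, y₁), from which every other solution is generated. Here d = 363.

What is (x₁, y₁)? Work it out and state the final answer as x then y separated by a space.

√363 → a₀=19, period (19,38); ℓ=2 even so k=1
step 0: (19, 1)  from 19·(1,0) + (0,1)
step 1: (362, 19)  from 19·(19,1) + (1,0)
→ (362, 19).  Check: 362²=131044, 363·19²=131043, difference 1.

362 19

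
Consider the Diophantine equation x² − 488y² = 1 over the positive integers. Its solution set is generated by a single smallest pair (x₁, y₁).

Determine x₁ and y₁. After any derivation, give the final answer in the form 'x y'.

√488 = [22; 11,44, …], period ℓ=2 (even) → k=1
step 0: (22, 1)  from 22·(1,0) + (0,1)
step 1: (243, 11)  from 11·(22,1) + (1,0)
fundamental: x₁=243, y₁=11  (since 59049 − 488·121 = 1)

243 11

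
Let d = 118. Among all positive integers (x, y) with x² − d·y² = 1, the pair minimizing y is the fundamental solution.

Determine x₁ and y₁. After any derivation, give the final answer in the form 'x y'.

√118 = [10; 1,6,3,2,10,2,3,6,1,20, …], period ℓ=10 (even) → k=9
k=0  a_k=10  p_k/q_k = 10/1
k=1  a_k=1  p_k/q_k = 11/1
k=2  a_k=6  p_k/q_k = 76/7
k=3  a_k=3  p_k/q_k = 239/22
…
k=8  a_k=6  p_k/q_k = 264802/24377
k=9  a_k=1  p_k/q_k = 306917/28254
fundamental: x₁=306917, y₁=28254  (since 94198044889 − 118·798288516 = 1)

306917 28254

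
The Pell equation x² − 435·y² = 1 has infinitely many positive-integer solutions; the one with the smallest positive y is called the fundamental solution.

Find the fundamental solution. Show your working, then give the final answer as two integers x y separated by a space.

d=435: √d = [20; 1,5,1,40] (ℓ=4, even), read p_3/q_3
i=0: a=20 ⇒ p=20, q=1
i=1: a=1 ⇒ p=21, q=1
i=2: a=5 ⇒ p=125, q=6
i=3: a=1 ⇒ p=146, q=7
fundamental: x₁=146, y₁=7  (since 21316 − 435·49 = 1)

146 7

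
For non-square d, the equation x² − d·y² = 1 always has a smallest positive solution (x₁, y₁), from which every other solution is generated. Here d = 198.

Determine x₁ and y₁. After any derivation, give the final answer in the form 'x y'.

[14; 14,28] for √198; ℓ=2 ⇒ convergent index 1
a_0=14:  p_0=14·1+0=14,  q_0=14·0+1=1
a_1=14:  p_1=14·14+1=197,  q_1=14·1+0=14
fundamental: x₁=197, y₁=14  (since 38809 − 198·196 = 1)

197 14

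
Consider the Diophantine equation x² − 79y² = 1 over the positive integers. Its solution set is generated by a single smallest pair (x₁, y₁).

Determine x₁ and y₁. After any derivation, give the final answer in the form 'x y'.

[8; 1,7,1,16] for √79; ℓ=4 ⇒ convergent index 3
a_0=8:  p_0=8·1+0=8,  q_0=8·0+1=1
a_1=1:  p_1=1·8+1=9,  q_1=1·1+0=1
a_2=7:  p_2=7·9+8=71,  q_2=7·1+1=8
a_3=1:  p_3=1·71+9=80,  q_3=1·8+1=9
fundamental: x₁=80, y₁=9  (since 6400 − 79·81 = 1)

80 9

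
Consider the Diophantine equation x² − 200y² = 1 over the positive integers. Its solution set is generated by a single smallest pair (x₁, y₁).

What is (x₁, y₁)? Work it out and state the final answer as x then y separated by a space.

√200 = [14; 7,28, …], period ℓ=2 (even) → k=1
step 0: (14, 1)  from 14·(1,0) + (0,1)
step 1: (99, 7)  from 7·(14,1) + (1,0)
(x₁, y₁) = (99, 7);  99² − 200·7² = 1 ✓

99 7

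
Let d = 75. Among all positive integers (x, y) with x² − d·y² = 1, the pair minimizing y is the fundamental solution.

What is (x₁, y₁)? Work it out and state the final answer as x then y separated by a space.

26 3

d=75: √d = [8; 1,1,1,16] (ℓ=4, even), read p_3/q_3
a_0=8:  p_0=8·1+0=8,  q_0=8·0+1=1
…
a_2=1:  p_2=1·9+8=17,  q_2=1·1+1=2
a_3=1:  p_3=1·17+9=26,  q_3=1·2+1=3
fundamental: x₁=26, y₁=3  (since 676 − 75·9 = 1)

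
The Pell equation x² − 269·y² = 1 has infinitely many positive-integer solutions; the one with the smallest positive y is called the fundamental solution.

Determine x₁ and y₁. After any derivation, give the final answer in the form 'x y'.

√269 = [16; 2,2,32, …], period ℓ=3 (odd) → k=5
i=0: a=16 ⇒ p=16, q=1
i=1: a=2 ⇒ p=33, q=2
i=2: a=2 ⇒ p=82, q=5
i=3: a=32 ⇒ p=2657, q=162
i=4: a=2 ⇒ p=5396, q=329
i=5: a=2 ⇒ p=13449, q=820
→ (13449, 820).  Check: 13449²=180875601, 269·820²=180875600, difference 1.

13449 820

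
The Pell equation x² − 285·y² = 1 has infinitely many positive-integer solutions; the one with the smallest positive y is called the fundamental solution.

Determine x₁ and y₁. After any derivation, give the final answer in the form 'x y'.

√285 = [16; 1,7,2,7,1,32, …], period ℓ=6 (even) → k=5
step 0: (16, 1)  from 16·(1,0) + (0,1)
…
step 4: (2144, 127)  from 7·(287,17) + (135,8)
step 5: (2431, 144)  from 1·(2144,127) + (287,17)
→ (2431, 144).  Check: 2431²=5909761, 285·144²=5909760, difference 1.

2431 144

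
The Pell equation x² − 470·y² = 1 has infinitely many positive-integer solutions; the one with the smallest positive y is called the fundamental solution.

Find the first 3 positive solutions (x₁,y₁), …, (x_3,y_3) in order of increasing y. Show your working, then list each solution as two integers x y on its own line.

1691 78
5718961 263796
19341524411 892157994

√470 = [21; 1,2,8,2,1,42, …], period ℓ=6 (even) → k=5
i=0: a=21 ⇒ p=21, q=1
…
i=4: a=2 ⇒ p=1149, q=53
i=5: a=1 ⇒ p=1691, q=78
(x₁, y₁) = (1691, 78);  1691² − 470·78² = 1 ✓
k=2:  x_2 = 1691·1691+470·78·78 = 5718961,  y_2 = 1691·78+78·1691 = 263796
k=3:  x_3 = 1691·5718961+470·78·263796 = 19341524411,  y_3 = 1691·263796+78·5718961 = 892157994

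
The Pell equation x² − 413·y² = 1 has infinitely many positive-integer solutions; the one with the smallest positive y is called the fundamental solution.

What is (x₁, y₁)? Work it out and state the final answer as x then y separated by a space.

113399 5580

d=413: √d = [20; 3,9,1,4,1,9,3,40] (ℓ=8, even), read p_7/q_7
i=0: a=20 ⇒ p=20, q=1
…
i=3: a=1 ⇒ p=630, q=31
i=4: a=4 ⇒ p=3089, q=152
…
i=6: a=9 ⇒ p=36560, q=1799
i=7: a=3 ⇒ p=113399, q=5580
(x₁, y₁) = (113399, 5580);  113399² − 413·5580² = 1 ✓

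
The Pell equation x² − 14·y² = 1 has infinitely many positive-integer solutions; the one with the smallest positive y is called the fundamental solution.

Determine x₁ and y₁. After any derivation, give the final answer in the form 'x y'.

15 4

[3; 1,2,1,6] for √14; ℓ=4 ⇒ convergent index 3
i=0: a=3 ⇒ p=3, q=1
…
i=2: a=2 ⇒ p=11, q=3
i=3: a=1 ⇒ p=15, q=4
→ (15, 4).  Check: 15²=225, 14·4²=224, difference 1.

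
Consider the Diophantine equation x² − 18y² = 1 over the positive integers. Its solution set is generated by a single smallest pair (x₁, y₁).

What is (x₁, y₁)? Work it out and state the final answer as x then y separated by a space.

√18 = [4; 4,8, …], period ℓ=2 (even) → k=1
k=0  a_k=4  p_k/q_k = 4/1
k=1  a_k=4  p_k/q_k = 17/4
→ (17, 4).  Check: 17²=289, 18·4²=288, difference 1.

17 4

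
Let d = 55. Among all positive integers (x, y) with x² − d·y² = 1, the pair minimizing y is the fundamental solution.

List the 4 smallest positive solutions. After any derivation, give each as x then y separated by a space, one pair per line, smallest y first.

89 12
15841 2136
2819609 380196
501874561 67672752

√55 → a₀=7, period (2,2,2,14); ℓ=4 even so k=3
i=0: a=7 ⇒ p=7, q=1
i=1: a=2 ⇒ p=15, q=2
i=2: a=2 ⇒ p=37, q=5
i=3: a=2 ⇒ p=89, q=12
fundamental: x₁=89, y₁=12  (since 7921 − 55·144 = 1)
(89+12√55)^2 = 15841 + 2136√55
(89+12√55)^3 = 2819609 + 380196√55
(89+12√55)^4 = 501874561 + 67672752√55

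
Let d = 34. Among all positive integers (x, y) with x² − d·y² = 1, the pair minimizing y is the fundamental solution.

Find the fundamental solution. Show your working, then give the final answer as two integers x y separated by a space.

35 6

[5; 1,4,1,10] for √34; ℓ=4 ⇒ convergent index 3
a_0=5:  p_0=5·1+0=5,  q_0=5·0+1=1
…
a_2=4:  p_2=4·6+5=29,  q_2=4·1+1=5
a_3=1:  p_3=1·29+6=35,  q_3=1·5+1=6
→ (35, 6).  Check: 35²=1225, 34·6²=1224, difference 1.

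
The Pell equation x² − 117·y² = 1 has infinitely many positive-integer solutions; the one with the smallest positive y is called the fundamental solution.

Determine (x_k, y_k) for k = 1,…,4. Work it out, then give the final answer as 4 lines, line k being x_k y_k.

649 60
842401 77880
1093435849 101088180
1419278889601 131212379760

d=117: √d = [10; 1,4,2,4,1,20] (ℓ=6, even), read p_5/q_5
i=0: a=10 ⇒ p=10, q=1
…
i=2: a=4 ⇒ p=54, q=5
i=3: a=2 ⇒ p=119, q=11
i=4: a=4 ⇒ p=530, q=49
i=5: a=1 ⇒ p=649, q=60
(x₁, y₁) = (649, 60);  649² − 117·60² = 1 ✓
n=2: (649,60)∘(649,60) = (649·649+117·60·60, 649·60+60·649) = (842401,77880)
n=3: (842401,77880)∘(649,60) = (649·842401+117·60·77880, 649·77880+60·842401) = (1093435849,101088180)
n=4: (1093435849,101088180)∘(649,60) = (649·1093435849+117·60·101088180, 649·101088180+60·1093435849) = (1419278889601,131212379760)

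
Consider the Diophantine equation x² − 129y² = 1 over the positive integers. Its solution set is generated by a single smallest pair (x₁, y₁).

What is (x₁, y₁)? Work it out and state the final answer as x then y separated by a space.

√129 = [11; 2,1,3,1,6,1,3,1,2,22, …], period ℓ=10 (even) → k=9
step 0: (11, 1)  from 11·(1,0) + (0,1)
step 1: (23, 2)  from 2·(11,1) + (1,0)
…
step 3: (125, 11)  from 3·(34,3) + (23,2)
step 4: (159, 14)  from 1·(125,11) + (34,3)
step 5: (1079, 95)  from 6·(159,14) + (125,11)
step 6: (1238, 109)  from 1·(1079,95) + (159,14)
step 7: (4793, 422)  from 3·(1238,109) + (1079,95)
step 8: (6031, 531)  from 1·(4793,422) + (1238,109)
step 9: (16855, 1484)  from 2·(6031,531) + (4793,422)
fundamental: x₁=16855, y₁=1484  (since 284091025 − 129·2202256 = 1)

16855 1484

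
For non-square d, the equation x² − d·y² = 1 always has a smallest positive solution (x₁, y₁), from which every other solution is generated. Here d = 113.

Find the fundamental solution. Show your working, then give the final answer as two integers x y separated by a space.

√113 = [10; 1,1,1,2,2,1,1,1,20, …], period ℓ=9 (odd) → k=17
a_0=10:  p_0=10·1+0=10,  q_0=10·0+1=1
…
a_6=1:  p_6=1·202+85=287,  q_6=1·19+8=27
…
a_8=1:  p_8=1·489+287=776,  q_8=1·46+27=73
a_9=20:  p_9=20·776+489=16009,  q_9=20·73+46=1506
…
a_11=1:  p_11=1·16785+16009=32794,  q_11=1·1579+1506=3085
a_12=1:  p_12=1·32794+16785=49579,  q_12=1·3085+1579=4664
…
a_14=2:  p_14=2·131952+49579=313483,  q_14=2·12413+4664=29490
…
a_16=1:  p_16=1·445435+313483=758918,  q_16=1·41903+29490=71393
a_17=1:  p_17=1·758918+445435=1204353,  q_17=1·71393+41903=113296
(x₁, y₁) = (1204353, 113296);  1204353² − 113·113296² = 1 ✓

1204353 113296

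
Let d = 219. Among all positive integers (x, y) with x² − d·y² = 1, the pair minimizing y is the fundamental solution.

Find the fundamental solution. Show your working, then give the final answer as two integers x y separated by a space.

[14; 1,3,1,28] for √219; ℓ=4 ⇒ convergent index 3
a_0=14:  p_0=14·1+0=14,  q_0=14·0+1=1
a_1=1:  p_1=1·14+1=15,  q_1=1·1+0=1
a_2=3:  p_2=3·15+14=59,  q_2=3·1+1=4
a_3=1:  p_3=1·59+15=74,  q_3=1·4+1=5
fundamental: x₁=74, y₁=5  (since 5476 − 219·25 = 1)

74 5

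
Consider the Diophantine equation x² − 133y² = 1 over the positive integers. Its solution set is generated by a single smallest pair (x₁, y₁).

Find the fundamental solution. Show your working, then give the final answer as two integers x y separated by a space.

2588599 224460

√133 = [11; 1,1,7,5,1,…,1,1,22, …], period ℓ=16 (even) → k=15
a_0=11:  p_0=11·1+0=11,  q_0=11·0+1=1
a_1=1:  p_1=1·11+1=12,  q_1=1·1+0=1
a_2=1:  p_2=1·12+11=23,  q_2=1·1+1=2
…
a_4=5:  p_4=5·173+23=888,  q_4=5·15+2=77
…
a_6=1:  p_6=1·1061+888=1949,  q_6=1·92+77=169
…
a_8=2:  p_8=2·3010+1949=7969,  q_8=2·261+169=691
…
a_11=1:  p_11=1·18948+10979=29927,  q_11=1·1643+952=2595
a_12=5:  p_12=5·29927+18948=168583,  q_12=5·2595+1643=14618
…
a_14=1:  p_14=1·1210008+168583=1378591,  q_14=1·104921+14618=119539
a_15=1:  p_15=1·1378591+1210008=2588599,  q_15=1·119539+104921=224460
(x₁, y₁) = (2588599, 224460);  2588599² − 133·224460² = 1 ✓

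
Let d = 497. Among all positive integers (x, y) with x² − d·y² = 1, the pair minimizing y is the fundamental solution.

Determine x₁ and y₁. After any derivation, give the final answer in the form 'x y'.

1201887 53912

[22; 3,2,2,5,6,5,2,2,3,44] for √497; ℓ=10 ⇒ convergent index 9
i=0: a=22 ⇒ p=22, q=1
i=1: a=3 ⇒ p=67, q=3
…
i=3: a=2 ⇒ p=379, q=17
…
i=8: a=2 ⇒ p=352750, q=15823
i=9: a=3 ⇒ p=1201887, q=53912
→ (1201887, 53912).  Check: 1201887²=1444532360769, 497·53912²=1444532360768, difference 1.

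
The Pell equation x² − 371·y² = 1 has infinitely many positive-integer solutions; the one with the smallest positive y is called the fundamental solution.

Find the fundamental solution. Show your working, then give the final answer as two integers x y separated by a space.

1695 88

√371 → a₀=19, period (3,1,4,1,3,38); ℓ=6 even so k=5
i=0: a=19 ⇒ p=19, q=1
i=1: a=3 ⇒ p=58, q=3
i=2: a=1 ⇒ p=77, q=4
…
i=4: a=1 ⇒ p=443, q=23
i=5: a=3 ⇒ p=1695, q=88
→ (1695, 88).  Check: 1695²=2873025, 371·88²=2873024, difference 1.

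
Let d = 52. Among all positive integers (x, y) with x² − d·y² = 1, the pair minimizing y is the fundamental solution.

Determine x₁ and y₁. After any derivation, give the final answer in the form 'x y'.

√52 = [7; 4,1,2,1,4,14, …], period ℓ=6 (even) → k=5
i=0: a=7 ⇒ p=7, q=1
…
i=3: a=2 ⇒ p=101, q=14
i=4: a=1 ⇒ p=137, q=19
i=5: a=4 ⇒ p=649, q=90
→ (649, 90).  Check: 649²=421201, 52·90²=421200, difference 1.

649 90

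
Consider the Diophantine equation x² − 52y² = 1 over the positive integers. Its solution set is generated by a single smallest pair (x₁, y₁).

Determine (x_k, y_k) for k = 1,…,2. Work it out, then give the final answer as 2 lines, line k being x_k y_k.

649 90
842401 116820

d=52: √d = [7; 4,1,2,1,4,14] (ℓ=6, even), read p_5/q_5
step 0: (7, 1)  from 7·(1,0) + (0,1)
step 1: (29, 4)  from 4·(7,1) + (1,0)
step 2: (36, 5)  from 1·(29,4) + (7,1)
step 3: (101, 14)  from 2·(36,5) + (29,4)
step 4: (137, 19)  from 1·(101,14) + (36,5)
step 5: (649, 90)  from 4·(137,19) + (101,14)
→ (649, 90).  Check: 649²=421201, 52·90²=421200, difference 1.
(649+90√52)^2 = 842401 + 116820√52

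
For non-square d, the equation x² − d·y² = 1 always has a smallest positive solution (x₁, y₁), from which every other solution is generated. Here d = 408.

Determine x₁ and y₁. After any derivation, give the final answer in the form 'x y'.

101 5

[20; 5,40] for √408; ℓ=2 ⇒ convergent index 1
k=0  a_k=20  p_k/q_k = 20/1
k=1  a_k=5  p_k/q_k = 101/5
→ (101, 5).  Check: 101²=10201, 408·5²=10200, difference 1.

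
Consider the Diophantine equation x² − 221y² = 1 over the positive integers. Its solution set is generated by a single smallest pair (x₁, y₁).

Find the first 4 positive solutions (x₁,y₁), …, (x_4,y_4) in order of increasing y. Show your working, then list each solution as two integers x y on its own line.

1665 112
5544449 372960
18463013505 1241956688
61481829427201 4135715398080

[14; 1,6,2,6,1,28] for √221; ℓ=6 ⇒ convergent index 5
k=0  a_k=14  p_k/q_k = 14/1
…
k=2  a_k=6  p_k/q_k = 104/7
…
k=4  a_k=6  p_k/q_k = 1442/97
k=5  a_k=1  p_k/q_k = 1665/112
→ (1665, 112).  Check: 1665²=2772225, 221·112²=2772224, difference 1.
k=2:  x_2 = 1665·1665+221·112·112 = 5544449,  y_2 = 1665·112+112·1665 = 372960
k=3:  x_3 = 1665·5544449+221·112·372960 = 18463013505,  y_3 = 1665·372960+112·5544449 = 1241956688
k=4:  x_4 = 1665·18463013505+221·112·1241956688 = 61481829427201,  y_4 = 1665·1241956688+112·18463013505 = 4135715398080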